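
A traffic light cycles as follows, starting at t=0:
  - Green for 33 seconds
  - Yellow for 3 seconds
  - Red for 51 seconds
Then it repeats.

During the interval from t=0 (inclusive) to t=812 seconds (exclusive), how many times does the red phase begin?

Answer: 9

Derivation:
Cycle = 33+3+51 = 87s
red phase starts at t = k*87 + 36 for k=0,1,2,...
Need k*87+36 < 812 → k < 8.920
k ∈ {0, ..., 8} → 9 starts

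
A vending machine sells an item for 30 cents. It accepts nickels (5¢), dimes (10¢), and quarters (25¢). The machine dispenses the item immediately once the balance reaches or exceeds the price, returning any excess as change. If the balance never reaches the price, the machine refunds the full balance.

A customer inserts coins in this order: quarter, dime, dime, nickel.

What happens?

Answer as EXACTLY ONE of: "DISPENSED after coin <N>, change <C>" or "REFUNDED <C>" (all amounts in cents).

Price: 30¢
Coin 1 (quarter, 25¢): balance = 25¢
Coin 2 (dime, 10¢): balance = 35¢
  → balance >= price → DISPENSE, change = 35 - 30 = 5¢

Answer: DISPENSED after coin 2, change 5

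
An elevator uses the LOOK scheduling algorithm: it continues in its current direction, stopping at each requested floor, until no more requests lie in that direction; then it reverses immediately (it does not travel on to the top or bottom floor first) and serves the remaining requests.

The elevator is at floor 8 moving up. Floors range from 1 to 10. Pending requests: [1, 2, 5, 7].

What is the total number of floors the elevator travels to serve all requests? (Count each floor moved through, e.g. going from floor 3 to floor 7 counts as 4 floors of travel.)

Answer: 7

Derivation:
Start at floor 8 moving up, LOOK stop order: [7, 5, 2, 1]
  8 → 7: |7-8| = 1, total = 1
  7 → 5: |5-7| = 2, total = 3
  5 → 2: |2-5| = 3, total = 6
  2 → 1: |1-2| = 1, total = 7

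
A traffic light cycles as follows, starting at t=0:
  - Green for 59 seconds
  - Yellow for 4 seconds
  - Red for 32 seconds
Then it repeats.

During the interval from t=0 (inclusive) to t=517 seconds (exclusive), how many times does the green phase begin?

Cycle = 59+4+32 = 95s
green phase starts at t = k*95 + 0 for k=0,1,2,...
Need k*95+0 < 517 → k < 5.442
k ∈ {0, ..., 5} → 6 starts

Answer: 6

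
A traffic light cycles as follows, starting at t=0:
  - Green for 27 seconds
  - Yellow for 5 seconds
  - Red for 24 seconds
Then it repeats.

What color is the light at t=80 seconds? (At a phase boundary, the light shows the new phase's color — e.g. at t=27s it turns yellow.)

Cycle length = 27 + 5 + 24 = 56s
t = 80, phase_t = 80 mod 56 = 24
24 < 27 (green end) → GREEN

Answer: green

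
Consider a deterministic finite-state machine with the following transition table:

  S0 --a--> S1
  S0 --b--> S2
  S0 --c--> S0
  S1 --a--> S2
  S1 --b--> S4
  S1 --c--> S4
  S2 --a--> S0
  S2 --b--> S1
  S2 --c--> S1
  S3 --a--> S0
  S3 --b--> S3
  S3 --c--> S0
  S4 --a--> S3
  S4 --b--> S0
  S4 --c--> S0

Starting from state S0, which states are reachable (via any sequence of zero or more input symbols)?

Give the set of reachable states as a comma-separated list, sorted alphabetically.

Answer: S0, S1, S2, S3, S4

Derivation:
BFS from S0:
  visit S0: S0--a-->S1 (new), S0--b-->S2 (new), S0--c-->S0 (seen)
  visit S1: S1--a-->S2 (seen), S1--b-->S4 (new), S1--c-->S4 (seen)
  visit S2: S2--a-->S0 (seen), S2--b-->S1 (seen), S2--c-->S1 (seen)
  visit S4: S4--a-->S3 (new), S4--b-->S0 (seen), S4--c-->S0 (seen)
  visit S3: S3--a-->S0 (seen), S3--b-->S3 (seen), S3--c-->S0 (seen)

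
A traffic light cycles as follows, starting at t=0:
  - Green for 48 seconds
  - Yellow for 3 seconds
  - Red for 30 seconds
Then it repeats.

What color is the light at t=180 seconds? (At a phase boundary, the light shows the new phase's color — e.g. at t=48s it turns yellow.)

Cycle length = 48 + 3 + 30 = 81s
t = 180, phase_t = 180 mod 81 = 18
18 < 48 (green end) → GREEN

Answer: green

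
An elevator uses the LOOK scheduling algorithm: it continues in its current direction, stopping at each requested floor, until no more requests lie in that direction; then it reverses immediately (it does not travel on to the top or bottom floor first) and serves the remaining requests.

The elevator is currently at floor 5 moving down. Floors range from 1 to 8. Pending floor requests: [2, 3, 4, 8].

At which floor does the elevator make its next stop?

Current floor: 5, direction: down
Requests above: [8]
Requests below: [2, 3, 4]
Moving down and requests lie below → nearest below is max([2, 3, 4]) = 4

Answer: 4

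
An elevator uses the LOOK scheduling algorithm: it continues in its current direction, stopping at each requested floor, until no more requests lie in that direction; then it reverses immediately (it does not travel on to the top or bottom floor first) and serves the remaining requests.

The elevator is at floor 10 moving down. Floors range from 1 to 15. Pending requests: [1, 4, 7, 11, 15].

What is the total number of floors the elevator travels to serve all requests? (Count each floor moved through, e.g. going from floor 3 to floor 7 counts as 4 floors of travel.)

Answer: 23

Derivation:
Start at floor 10 moving down, LOOK stop order: [7, 4, 1, 11, 15]
  10 → 7: |7-10| = 3, total = 3
  7 → 4: |4-7| = 3, total = 6
  4 → 1: |1-4| = 3, total = 9
  1 → 11: |11-1| = 10, total = 19
  11 → 15: |15-11| = 4, total = 23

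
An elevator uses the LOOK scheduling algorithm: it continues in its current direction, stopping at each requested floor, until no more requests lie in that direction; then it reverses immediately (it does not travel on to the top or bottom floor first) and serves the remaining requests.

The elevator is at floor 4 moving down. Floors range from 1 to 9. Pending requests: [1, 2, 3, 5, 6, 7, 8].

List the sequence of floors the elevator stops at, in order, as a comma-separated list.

Answer: 3, 2, 1, 5, 6, 7, 8

Derivation:
Current: 4, moving DOWN
Serve below first (descending): [3, 2, 1]
Then reverse, serve above (ascending): [5, 6, 7, 8]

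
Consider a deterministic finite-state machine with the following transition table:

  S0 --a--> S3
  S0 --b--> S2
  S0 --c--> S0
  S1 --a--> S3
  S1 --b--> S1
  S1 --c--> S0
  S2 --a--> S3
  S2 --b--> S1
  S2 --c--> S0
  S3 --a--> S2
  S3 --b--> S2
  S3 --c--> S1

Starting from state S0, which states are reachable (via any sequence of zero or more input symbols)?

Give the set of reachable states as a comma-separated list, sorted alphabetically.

Answer: S0, S1, S2, S3

Derivation:
BFS from S0:
  visit S0: S0--a-->S3 (new), S0--b-->S2 (new), S0--c-->S0 (seen)
  visit S3: S3--a-->S2 (seen), S3--b-->S2 (seen), S3--c-->S1 (new)
  visit S2: S2--a-->S3 (seen), S2--b-->S1 (seen), S2--c-->S0 (seen)
  visit S1: S1--a-->S3 (seen), S1--b-->S1 (seen), S1--c-->S0 (seen)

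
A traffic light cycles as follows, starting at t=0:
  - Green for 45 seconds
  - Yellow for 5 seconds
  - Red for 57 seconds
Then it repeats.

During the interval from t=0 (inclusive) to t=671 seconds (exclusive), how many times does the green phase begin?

Answer: 7

Derivation:
Cycle = 45+5+57 = 107s
green phase starts at t = k*107 + 0 for k=0,1,2,...
Need k*107+0 < 671 → k < 6.271
k ∈ {0, ..., 6} → 7 starts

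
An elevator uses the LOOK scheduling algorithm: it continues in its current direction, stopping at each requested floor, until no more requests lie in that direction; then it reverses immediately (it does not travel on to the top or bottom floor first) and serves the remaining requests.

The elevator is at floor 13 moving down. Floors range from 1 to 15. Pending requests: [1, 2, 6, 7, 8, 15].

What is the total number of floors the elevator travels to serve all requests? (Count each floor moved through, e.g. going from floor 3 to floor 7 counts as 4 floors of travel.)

Answer: 26

Derivation:
Start at floor 13 moving down, LOOK stop order: [8, 7, 6, 2, 1, 15]
  13 → 8: |8-13| = 5, total = 5
  8 → 7: |7-8| = 1, total = 6
  7 → 6: |6-7| = 1, total = 7
  6 → 2: |2-6| = 4, total = 11
  2 → 1: |1-2| = 1, total = 12
  1 → 15: |15-1| = 14, total = 26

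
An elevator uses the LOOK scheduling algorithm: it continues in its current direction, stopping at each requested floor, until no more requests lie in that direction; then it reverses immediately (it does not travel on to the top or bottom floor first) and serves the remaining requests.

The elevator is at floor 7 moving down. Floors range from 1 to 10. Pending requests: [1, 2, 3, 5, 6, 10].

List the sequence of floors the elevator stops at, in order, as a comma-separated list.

Current: 7, moving DOWN
Serve below first (descending): [6, 5, 3, 2, 1]
Then reverse, serve above (ascending): [10]

Answer: 6, 5, 3, 2, 1, 10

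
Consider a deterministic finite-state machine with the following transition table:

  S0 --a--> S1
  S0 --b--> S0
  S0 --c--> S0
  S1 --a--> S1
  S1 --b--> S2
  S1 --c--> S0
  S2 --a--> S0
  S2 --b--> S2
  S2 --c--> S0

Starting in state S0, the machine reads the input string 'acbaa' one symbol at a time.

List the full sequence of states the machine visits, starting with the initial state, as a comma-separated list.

Answer: S0, S1, S0, S0, S1, S1

Derivation:
Start: S0
  read 'a': S0 --a--> S1
  read 'c': S1 --c--> S0
  read 'b': S0 --b--> S0
  read 'a': S0 --a--> S1
  read 'a': S1 --a--> S1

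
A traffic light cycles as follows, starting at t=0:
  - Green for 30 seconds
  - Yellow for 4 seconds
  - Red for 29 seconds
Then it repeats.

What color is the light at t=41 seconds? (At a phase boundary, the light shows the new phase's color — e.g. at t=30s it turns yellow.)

Answer: red

Derivation:
Cycle length = 30 + 4 + 29 = 63s
t = 41, phase_t = 41 mod 63 = 41
41 >= 34 → RED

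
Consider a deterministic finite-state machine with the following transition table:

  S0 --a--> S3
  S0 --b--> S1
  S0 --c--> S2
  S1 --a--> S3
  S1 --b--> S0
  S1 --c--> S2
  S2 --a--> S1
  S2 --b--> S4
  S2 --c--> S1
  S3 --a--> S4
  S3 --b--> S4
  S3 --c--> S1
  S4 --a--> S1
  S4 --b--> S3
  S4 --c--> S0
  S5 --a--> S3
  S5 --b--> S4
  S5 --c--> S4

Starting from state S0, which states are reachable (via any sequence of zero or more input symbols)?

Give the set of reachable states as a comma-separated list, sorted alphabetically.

BFS from S0:
  visit S0: S0--a-->S3 (new), S0--b-->S1 (new), S0--c-->S2 (new)
  visit S3: S3--a-->S4 (new), S3--b-->S4 (seen), S3--c-->S1 (seen)
  visit S1: S1--a-->S3 (seen), S1--b-->S0 (seen), S1--c-->S2 (seen)
  visit S2: S2--a-->S1 (seen), S2--b-->S4 (seen), S2--c-->S1 (seen)
  visit S4: S4--a-->S1 (seen), S4--b-->S3 (seen), S4--c-->S0 (seen)

Answer: S0, S1, S2, S3, S4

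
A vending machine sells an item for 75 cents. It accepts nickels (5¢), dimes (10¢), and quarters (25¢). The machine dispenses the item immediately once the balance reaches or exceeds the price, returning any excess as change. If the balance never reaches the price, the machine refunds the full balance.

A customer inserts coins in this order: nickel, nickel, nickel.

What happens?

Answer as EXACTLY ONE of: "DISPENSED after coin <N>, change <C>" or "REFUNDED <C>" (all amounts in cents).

Answer: REFUNDED 15

Derivation:
Price: 75¢
Coin 1 (nickel, 5¢): balance = 5¢
Coin 2 (nickel, 5¢): balance = 10¢
Coin 3 (nickel, 5¢): balance = 15¢
All coins inserted, balance 15¢ < price 75¢ → REFUND 15¢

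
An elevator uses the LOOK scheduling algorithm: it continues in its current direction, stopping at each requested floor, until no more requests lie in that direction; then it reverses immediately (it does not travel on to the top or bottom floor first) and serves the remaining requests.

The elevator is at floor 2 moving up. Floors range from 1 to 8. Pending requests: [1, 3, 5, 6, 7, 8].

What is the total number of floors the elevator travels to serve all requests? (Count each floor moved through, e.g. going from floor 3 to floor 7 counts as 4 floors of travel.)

Start at floor 2 moving up, LOOK stop order: [3, 5, 6, 7, 8, 1]
  2 → 3: |3-2| = 1, total = 1
  3 → 5: |5-3| = 2, total = 3
  5 → 6: |6-5| = 1, total = 4
  6 → 7: |7-6| = 1, total = 5
  7 → 8: |8-7| = 1, total = 6
  8 → 1: |1-8| = 7, total = 13

Answer: 13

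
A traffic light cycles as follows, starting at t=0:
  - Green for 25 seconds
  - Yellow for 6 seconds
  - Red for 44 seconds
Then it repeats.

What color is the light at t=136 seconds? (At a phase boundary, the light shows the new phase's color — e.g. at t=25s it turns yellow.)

Answer: red

Derivation:
Cycle length = 25 + 6 + 44 = 75s
t = 136, phase_t = 136 mod 75 = 61
61 >= 31 → RED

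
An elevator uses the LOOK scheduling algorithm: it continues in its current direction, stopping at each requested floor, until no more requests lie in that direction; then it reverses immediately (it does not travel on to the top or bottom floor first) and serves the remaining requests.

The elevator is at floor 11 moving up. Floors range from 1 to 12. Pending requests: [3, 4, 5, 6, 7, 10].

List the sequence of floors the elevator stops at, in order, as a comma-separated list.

Answer: 10, 7, 6, 5, 4, 3

Derivation:
Current: 11, moving UP
Serve above first (ascending): []
Then reverse, serve below (descending): [10, 7, 6, 5, 4, 3]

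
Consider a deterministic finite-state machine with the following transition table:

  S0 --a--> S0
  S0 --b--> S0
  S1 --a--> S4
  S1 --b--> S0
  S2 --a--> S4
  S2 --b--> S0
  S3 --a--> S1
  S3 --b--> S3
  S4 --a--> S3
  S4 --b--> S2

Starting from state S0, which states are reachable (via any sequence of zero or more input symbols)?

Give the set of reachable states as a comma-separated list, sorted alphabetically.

BFS from S0:
  visit S0: S0--a-->S0 (seen), S0--b-->S0 (seen)

Answer: S0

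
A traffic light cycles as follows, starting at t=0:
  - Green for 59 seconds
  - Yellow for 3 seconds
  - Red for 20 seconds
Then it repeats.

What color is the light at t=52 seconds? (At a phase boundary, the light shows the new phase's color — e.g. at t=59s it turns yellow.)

Answer: green

Derivation:
Cycle length = 59 + 3 + 20 = 82s
t = 52, phase_t = 52 mod 82 = 52
52 < 59 (green end) → GREEN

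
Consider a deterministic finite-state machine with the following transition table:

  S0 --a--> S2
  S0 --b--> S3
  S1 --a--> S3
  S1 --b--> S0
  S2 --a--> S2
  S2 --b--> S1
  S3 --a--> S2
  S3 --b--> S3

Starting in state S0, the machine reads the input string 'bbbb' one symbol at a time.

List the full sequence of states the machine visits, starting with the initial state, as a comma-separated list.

Start: S0
  read 'b': S0 --b--> S3
  read 'b': S3 --b--> S3
  read 'b': S3 --b--> S3
  read 'b': S3 --b--> S3

Answer: S0, S3, S3, S3, S3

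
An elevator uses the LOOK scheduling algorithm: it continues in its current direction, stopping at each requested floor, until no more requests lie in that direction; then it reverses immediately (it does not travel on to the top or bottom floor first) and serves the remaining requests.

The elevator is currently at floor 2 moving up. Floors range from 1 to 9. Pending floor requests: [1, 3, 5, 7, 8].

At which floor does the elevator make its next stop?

Answer: 3

Derivation:
Current floor: 2, direction: up
Requests above: [3, 5, 7, 8]
Requests below: [1]
Moving up and requests lie above → nearest above is min([3, 5, 7, 8]) = 3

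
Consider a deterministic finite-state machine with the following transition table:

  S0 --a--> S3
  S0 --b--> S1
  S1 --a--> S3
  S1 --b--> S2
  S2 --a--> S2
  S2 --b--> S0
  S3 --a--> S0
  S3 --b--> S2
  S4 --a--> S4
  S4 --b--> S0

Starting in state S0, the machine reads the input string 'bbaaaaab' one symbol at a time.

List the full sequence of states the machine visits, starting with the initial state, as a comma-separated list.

Answer: S0, S1, S2, S2, S2, S2, S2, S2, S0

Derivation:
Start: S0
  read 'b': S0 --b--> S1
  read 'b': S1 --b--> S2
  read 'a': S2 --a--> S2
  read 'a': S2 --a--> S2
  read 'a': S2 --a--> S2
  read 'a': S2 --a--> S2
  read 'a': S2 --a--> S2
  read 'b': S2 --b--> S0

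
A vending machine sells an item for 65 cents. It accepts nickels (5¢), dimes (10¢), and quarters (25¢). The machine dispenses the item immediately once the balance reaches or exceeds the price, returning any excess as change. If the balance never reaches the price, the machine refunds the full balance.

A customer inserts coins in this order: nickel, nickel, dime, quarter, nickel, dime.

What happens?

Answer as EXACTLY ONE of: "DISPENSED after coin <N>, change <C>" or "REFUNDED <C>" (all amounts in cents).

Answer: REFUNDED 60

Derivation:
Price: 65¢
Coin 1 (nickel, 5¢): balance = 5¢
Coin 2 (nickel, 5¢): balance = 10¢
Coin 3 (dime, 10¢): balance = 20¢
Coin 4 (quarter, 25¢): balance = 45¢
Coin 5 (nickel, 5¢): balance = 50¢
Coin 6 (dime, 10¢): balance = 60¢
All coins inserted, balance 60¢ < price 65¢ → REFUND 60¢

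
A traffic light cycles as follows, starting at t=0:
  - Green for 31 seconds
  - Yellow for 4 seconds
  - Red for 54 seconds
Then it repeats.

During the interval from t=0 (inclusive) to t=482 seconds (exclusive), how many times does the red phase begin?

Answer: 6

Derivation:
Cycle = 31+4+54 = 89s
red phase starts at t = k*89 + 35 for k=0,1,2,...
Need k*89+35 < 482 → k < 5.022
k ∈ {0, ..., 5} → 6 starts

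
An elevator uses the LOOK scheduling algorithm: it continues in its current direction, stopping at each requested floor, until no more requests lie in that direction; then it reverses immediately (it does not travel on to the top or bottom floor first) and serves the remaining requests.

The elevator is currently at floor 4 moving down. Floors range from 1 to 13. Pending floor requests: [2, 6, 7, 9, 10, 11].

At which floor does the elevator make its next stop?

Current floor: 4, direction: down
Requests above: [6, 7, 9, 10, 11]
Requests below: [2]
Moving down and requests lie below → nearest below is max([2]) = 2

Answer: 2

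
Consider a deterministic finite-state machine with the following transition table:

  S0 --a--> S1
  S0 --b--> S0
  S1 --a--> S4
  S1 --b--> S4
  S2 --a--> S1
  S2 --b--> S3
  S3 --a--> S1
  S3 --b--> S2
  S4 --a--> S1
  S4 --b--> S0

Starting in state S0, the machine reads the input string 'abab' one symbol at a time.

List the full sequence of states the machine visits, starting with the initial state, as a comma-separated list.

Start: S0
  read 'a': S0 --a--> S1
  read 'b': S1 --b--> S4
  read 'a': S4 --a--> S1
  read 'b': S1 --b--> S4

Answer: S0, S1, S4, S1, S4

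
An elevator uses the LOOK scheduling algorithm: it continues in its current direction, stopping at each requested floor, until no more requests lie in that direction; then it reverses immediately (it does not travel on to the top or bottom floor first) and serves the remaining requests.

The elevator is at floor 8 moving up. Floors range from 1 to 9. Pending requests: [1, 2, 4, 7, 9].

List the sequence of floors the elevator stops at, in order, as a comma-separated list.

Current: 8, moving UP
Serve above first (ascending): [9]
Then reverse, serve below (descending): [7, 4, 2, 1]

Answer: 9, 7, 4, 2, 1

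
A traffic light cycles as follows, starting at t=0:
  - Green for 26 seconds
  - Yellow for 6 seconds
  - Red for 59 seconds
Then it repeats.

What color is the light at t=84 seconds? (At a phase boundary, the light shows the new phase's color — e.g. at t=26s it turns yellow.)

Answer: red

Derivation:
Cycle length = 26 + 6 + 59 = 91s
t = 84, phase_t = 84 mod 91 = 84
84 >= 32 → RED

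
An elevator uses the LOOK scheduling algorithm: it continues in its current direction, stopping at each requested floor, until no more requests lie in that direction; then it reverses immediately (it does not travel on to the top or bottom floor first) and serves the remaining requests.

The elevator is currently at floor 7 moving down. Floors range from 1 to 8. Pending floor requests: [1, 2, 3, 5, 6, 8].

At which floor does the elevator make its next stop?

Current floor: 7, direction: down
Requests above: [8]
Requests below: [1, 2, 3, 5, 6]
Moving down and requests lie below → nearest below is max([1, 2, 3, 5, 6]) = 6

Answer: 6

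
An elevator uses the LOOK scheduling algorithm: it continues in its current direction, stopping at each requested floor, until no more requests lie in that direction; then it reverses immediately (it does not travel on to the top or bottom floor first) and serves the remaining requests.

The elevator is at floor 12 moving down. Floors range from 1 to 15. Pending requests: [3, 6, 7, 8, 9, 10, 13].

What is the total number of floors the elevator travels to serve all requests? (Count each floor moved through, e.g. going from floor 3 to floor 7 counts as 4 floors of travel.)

Answer: 19

Derivation:
Start at floor 12 moving down, LOOK stop order: [10, 9, 8, 7, 6, 3, 13]
  12 → 10: |10-12| = 2, total = 2
  10 → 9: |9-10| = 1, total = 3
  9 → 8: |8-9| = 1, total = 4
  8 → 7: |7-8| = 1, total = 5
  7 → 6: |6-7| = 1, total = 6
  6 → 3: |3-6| = 3, total = 9
  3 → 13: |13-3| = 10, total = 19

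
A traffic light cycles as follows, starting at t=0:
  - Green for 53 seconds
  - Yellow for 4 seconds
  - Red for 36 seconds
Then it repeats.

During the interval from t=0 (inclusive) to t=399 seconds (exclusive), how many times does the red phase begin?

Answer: 4

Derivation:
Cycle = 53+4+36 = 93s
red phase starts at t = k*93 + 57 for k=0,1,2,...
Need k*93+57 < 399 → k < 3.677
k ∈ {0, ..., 3} → 4 starts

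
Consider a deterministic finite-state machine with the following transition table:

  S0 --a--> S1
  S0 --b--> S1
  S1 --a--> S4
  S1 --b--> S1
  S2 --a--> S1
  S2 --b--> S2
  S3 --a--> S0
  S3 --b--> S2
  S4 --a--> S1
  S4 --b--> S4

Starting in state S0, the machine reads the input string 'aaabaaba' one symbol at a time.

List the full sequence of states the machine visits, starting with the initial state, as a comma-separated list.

Start: S0
  read 'a': S0 --a--> S1
  read 'a': S1 --a--> S4
  read 'a': S4 --a--> S1
  read 'b': S1 --b--> S1
  read 'a': S1 --a--> S4
  read 'a': S4 --a--> S1
  read 'b': S1 --b--> S1
  read 'a': S1 --a--> S4

Answer: S0, S1, S4, S1, S1, S4, S1, S1, S4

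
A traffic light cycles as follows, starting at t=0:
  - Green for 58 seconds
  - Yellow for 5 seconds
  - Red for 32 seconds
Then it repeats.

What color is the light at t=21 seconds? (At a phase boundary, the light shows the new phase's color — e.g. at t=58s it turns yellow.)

Cycle length = 58 + 5 + 32 = 95s
t = 21, phase_t = 21 mod 95 = 21
21 < 58 (green end) → GREEN

Answer: green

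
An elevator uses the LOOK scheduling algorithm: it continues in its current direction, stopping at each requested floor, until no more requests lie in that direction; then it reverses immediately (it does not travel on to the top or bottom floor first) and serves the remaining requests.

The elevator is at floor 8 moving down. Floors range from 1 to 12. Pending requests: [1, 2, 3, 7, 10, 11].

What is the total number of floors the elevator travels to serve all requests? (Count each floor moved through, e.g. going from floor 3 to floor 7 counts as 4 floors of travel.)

Start at floor 8 moving down, LOOK stop order: [7, 3, 2, 1, 10, 11]
  8 → 7: |7-8| = 1, total = 1
  7 → 3: |3-7| = 4, total = 5
  3 → 2: |2-3| = 1, total = 6
  2 → 1: |1-2| = 1, total = 7
  1 → 10: |10-1| = 9, total = 16
  10 → 11: |11-10| = 1, total = 17

Answer: 17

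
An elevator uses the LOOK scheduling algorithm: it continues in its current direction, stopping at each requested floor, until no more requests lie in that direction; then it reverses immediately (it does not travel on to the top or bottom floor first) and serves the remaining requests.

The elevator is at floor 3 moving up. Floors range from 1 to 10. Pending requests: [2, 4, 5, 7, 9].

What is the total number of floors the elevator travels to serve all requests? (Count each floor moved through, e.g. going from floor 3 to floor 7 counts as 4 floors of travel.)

Start at floor 3 moving up, LOOK stop order: [4, 5, 7, 9, 2]
  3 → 4: |4-3| = 1, total = 1
  4 → 5: |5-4| = 1, total = 2
  5 → 7: |7-5| = 2, total = 4
  7 → 9: |9-7| = 2, total = 6
  9 → 2: |2-9| = 7, total = 13

Answer: 13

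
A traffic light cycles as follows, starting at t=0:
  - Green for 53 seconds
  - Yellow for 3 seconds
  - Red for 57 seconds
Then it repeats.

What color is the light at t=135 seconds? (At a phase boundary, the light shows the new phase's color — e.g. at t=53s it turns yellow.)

Answer: green

Derivation:
Cycle length = 53 + 3 + 57 = 113s
t = 135, phase_t = 135 mod 113 = 22
22 < 53 (green end) → GREEN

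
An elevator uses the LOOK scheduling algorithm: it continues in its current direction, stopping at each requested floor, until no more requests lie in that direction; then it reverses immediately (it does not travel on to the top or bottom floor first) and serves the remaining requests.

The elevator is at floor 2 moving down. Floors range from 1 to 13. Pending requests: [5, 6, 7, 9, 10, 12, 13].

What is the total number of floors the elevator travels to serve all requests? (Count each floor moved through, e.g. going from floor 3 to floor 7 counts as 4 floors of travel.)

Start at floor 2 moving down, LOOK stop order: [5, 6, 7, 9, 10, 12, 13]
  2 → 5: |5-2| = 3, total = 3
  5 → 6: |6-5| = 1, total = 4
  6 → 7: |7-6| = 1, total = 5
  7 → 9: |9-7| = 2, total = 7
  9 → 10: |10-9| = 1, total = 8
  10 → 12: |12-10| = 2, total = 10
  12 → 13: |13-12| = 1, total = 11

Answer: 11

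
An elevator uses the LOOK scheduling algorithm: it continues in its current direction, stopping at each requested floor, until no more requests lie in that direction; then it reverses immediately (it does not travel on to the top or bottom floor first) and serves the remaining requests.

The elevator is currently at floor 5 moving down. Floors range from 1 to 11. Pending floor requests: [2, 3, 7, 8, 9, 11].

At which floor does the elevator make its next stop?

Current floor: 5, direction: down
Requests above: [7, 8, 9, 11]
Requests below: [2, 3]
Moving down and requests lie below → nearest below is max([2, 3]) = 3

Answer: 3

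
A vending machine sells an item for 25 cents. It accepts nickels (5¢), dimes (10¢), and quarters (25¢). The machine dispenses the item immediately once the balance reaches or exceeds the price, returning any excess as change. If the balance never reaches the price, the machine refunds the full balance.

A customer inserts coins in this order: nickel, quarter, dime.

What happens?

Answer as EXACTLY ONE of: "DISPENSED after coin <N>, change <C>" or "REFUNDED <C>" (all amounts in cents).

Answer: DISPENSED after coin 2, change 5

Derivation:
Price: 25¢
Coin 1 (nickel, 5¢): balance = 5¢
Coin 2 (quarter, 25¢): balance = 30¢
  → balance >= price → DISPENSE, change = 30 - 25 = 5¢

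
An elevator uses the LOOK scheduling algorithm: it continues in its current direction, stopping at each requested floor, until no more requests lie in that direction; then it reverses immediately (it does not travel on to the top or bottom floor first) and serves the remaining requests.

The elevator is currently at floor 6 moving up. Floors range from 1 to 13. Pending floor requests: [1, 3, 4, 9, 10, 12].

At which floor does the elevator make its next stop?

Answer: 9

Derivation:
Current floor: 6, direction: up
Requests above: [9, 10, 12]
Requests below: [1, 3, 4]
Moving up and requests lie above → nearest above is min([9, 10, 12]) = 9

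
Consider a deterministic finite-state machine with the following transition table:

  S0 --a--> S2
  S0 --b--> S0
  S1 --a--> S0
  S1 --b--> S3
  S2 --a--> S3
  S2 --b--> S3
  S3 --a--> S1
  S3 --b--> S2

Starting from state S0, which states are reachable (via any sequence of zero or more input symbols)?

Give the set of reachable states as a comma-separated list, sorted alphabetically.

Answer: S0, S1, S2, S3

Derivation:
BFS from S0:
  visit S0: S0--a-->S2 (new), S0--b-->S0 (seen)
  visit S2: S2--a-->S3 (new), S2--b-->S3 (seen)
  visit S3: S3--a-->S1 (new), S3--b-->S2 (seen)
  visit S1: S1--a-->S0 (seen), S1--b-->S3 (seen)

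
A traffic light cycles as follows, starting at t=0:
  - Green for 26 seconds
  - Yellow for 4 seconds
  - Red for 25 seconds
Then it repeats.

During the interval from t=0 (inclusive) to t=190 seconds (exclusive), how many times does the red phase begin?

Answer: 3

Derivation:
Cycle = 26+4+25 = 55s
red phase starts at t = k*55 + 30 for k=0,1,2,...
Need k*55+30 < 190 → k < 2.909
k ∈ {0, ..., 2} → 3 starts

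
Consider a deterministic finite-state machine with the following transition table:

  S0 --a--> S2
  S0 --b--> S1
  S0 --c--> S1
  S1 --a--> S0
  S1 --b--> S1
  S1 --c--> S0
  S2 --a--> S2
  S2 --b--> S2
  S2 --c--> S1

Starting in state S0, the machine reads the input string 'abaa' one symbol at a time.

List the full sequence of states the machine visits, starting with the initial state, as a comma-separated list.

Start: S0
  read 'a': S0 --a--> S2
  read 'b': S2 --b--> S2
  read 'a': S2 --a--> S2
  read 'a': S2 --a--> S2

Answer: S0, S2, S2, S2, S2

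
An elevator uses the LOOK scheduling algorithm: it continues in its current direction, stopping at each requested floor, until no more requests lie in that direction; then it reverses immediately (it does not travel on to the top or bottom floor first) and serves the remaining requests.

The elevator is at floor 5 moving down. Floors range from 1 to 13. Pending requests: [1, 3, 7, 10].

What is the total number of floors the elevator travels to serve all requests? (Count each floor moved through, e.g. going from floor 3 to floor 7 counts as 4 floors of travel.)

Answer: 13

Derivation:
Start at floor 5 moving down, LOOK stop order: [3, 1, 7, 10]
  5 → 3: |3-5| = 2, total = 2
  3 → 1: |1-3| = 2, total = 4
  1 → 7: |7-1| = 6, total = 10
  7 → 10: |10-7| = 3, total = 13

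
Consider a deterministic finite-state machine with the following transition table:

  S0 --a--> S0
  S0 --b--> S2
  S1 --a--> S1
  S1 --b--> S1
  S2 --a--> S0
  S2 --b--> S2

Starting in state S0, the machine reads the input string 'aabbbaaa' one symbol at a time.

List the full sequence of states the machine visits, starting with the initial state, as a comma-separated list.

Start: S0
  read 'a': S0 --a--> S0
  read 'a': S0 --a--> S0
  read 'b': S0 --b--> S2
  read 'b': S2 --b--> S2
  read 'b': S2 --b--> S2
  read 'a': S2 --a--> S0
  read 'a': S0 --a--> S0
  read 'a': S0 --a--> S0

Answer: S0, S0, S0, S2, S2, S2, S0, S0, S0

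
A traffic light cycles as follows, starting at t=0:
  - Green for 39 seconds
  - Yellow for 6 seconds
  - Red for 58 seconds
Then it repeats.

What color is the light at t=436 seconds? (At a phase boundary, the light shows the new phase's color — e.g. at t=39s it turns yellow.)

Answer: green

Derivation:
Cycle length = 39 + 6 + 58 = 103s
t = 436, phase_t = 436 mod 103 = 24
24 < 39 (green end) → GREEN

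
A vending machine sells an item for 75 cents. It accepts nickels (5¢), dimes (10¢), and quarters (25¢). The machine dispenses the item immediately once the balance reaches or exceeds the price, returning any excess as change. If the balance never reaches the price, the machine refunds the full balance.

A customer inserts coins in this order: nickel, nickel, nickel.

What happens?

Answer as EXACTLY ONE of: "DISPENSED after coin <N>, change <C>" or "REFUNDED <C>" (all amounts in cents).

Answer: REFUNDED 15

Derivation:
Price: 75¢
Coin 1 (nickel, 5¢): balance = 5¢
Coin 2 (nickel, 5¢): balance = 10¢
Coin 3 (nickel, 5¢): balance = 15¢
All coins inserted, balance 15¢ < price 75¢ → REFUND 15¢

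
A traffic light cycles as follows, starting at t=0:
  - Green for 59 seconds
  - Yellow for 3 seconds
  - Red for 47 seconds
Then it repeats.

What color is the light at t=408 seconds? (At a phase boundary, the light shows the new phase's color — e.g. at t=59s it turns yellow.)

Answer: red

Derivation:
Cycle length = 59 + 3 + 47 = 109s
t = 408, phase_t = 408 mod 109 = 81
81 >= 62 → RED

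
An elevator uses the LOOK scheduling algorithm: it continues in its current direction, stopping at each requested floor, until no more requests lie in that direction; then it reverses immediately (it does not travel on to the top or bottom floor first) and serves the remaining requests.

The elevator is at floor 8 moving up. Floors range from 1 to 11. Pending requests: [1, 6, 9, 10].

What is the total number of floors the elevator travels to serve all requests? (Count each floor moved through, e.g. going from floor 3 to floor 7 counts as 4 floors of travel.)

Start at floor 8 moving up, LOOK stop order: [9, 10, 6, 1]
  8 → 9: |9-8| = 1, total = 1
  9 → 10: |10-9| = 1, total = 2
  10 → 6: |6-10| = 4, total = 6
  6 → 1: |1-6| = 5, total = 11

Answer: 11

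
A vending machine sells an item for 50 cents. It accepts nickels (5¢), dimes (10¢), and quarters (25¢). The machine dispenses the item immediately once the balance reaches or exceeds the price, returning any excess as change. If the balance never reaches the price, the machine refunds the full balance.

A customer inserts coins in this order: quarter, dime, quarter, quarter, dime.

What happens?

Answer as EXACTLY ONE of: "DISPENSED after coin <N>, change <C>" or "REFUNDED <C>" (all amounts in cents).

Answer: DISPENSED after coin 3, change 10

Derivation:
Price: 50¢
Coin 1 (quarter, 25¢): balance = 25¢
Coin 2 (dime, 10¢): balance = 35¢
Coin 3 (quarter, 25¢): balance = 60¢
  → balance >= price → DISPENSE, change = 60 - 50 = 10¢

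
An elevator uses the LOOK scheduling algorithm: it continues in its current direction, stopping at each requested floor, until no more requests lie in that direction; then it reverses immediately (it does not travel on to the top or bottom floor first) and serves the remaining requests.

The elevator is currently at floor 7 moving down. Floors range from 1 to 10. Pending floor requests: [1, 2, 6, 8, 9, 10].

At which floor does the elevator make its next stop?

Current floor: 7, direction: down
Requests above: [8, 9, 10]
Requests below: [1, 2, 6]
Moving down and requests lie below → nearest below is max([1, 2, 6]) = 6

Answer: 6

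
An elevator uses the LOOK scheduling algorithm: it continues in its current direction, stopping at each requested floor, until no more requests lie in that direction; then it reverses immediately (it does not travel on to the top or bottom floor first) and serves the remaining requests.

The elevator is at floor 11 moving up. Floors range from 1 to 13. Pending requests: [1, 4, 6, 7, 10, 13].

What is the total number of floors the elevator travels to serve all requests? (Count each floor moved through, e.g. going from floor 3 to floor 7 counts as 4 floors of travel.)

Answer: 14

Derivation:
Start at floor 11 moving up, LOOK stop order: [13, 10, 7, 6, 4, 1]
  11 → 13: |13-11| = 2, total = 2
  13 → 10: |10-13| = 3, total = 5
  10 → 7: |7-10| = 3, total = 8
  7 → 6: |6-7| = 1, total = 9
  6 → 4: |4-6| = 2, total = 11
  4 → 1: |1-4| = 3, total = 14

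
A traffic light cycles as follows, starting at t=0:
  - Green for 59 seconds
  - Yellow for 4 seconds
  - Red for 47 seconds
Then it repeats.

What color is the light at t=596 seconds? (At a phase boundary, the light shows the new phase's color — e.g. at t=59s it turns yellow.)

Cycle length = 59 + 4 + 47 = 110s
t = 596, phase_t = 596 mod 110 = 46
46 < 59 (green end) → GREEN

Answer: green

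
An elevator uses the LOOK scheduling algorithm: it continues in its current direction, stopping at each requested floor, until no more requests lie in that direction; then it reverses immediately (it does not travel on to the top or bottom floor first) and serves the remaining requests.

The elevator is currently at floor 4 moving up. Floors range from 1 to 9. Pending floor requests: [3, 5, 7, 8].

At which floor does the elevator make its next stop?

Answer: 5

Derivation:
Current floor: 4, direction: up
Requests above: [5, 7, 8]
Requests below: [3]
Moving up and requests lie above → nearest above is min([5, 7, 8]) = 5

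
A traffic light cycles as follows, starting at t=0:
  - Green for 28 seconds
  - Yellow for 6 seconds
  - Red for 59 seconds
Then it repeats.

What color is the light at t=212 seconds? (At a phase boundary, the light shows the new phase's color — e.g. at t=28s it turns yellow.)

Cycle length = 28 + 6 + 59 = 93s
t = 212, phase_t = 212 mod 93 = 26
26 < 28 (green end) → GREEN

Answer: green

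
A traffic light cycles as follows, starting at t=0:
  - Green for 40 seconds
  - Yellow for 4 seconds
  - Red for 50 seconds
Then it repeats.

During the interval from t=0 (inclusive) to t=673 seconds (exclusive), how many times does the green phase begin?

Cycle = 40+4+50 = 94s
green phase starts at t = k*94 + 0 for k=0,1,2,...
Need k*94+0 < 673 → k < 7.160
k ∈ {0, ..., 7} → 8 starts

Answer: 8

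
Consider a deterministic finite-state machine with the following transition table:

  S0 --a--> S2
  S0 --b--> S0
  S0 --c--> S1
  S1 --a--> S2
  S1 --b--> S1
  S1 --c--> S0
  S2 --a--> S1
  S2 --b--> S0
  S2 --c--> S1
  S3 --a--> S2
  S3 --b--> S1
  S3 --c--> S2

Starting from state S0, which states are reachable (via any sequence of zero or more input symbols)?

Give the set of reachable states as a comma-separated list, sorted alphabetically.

Answer: S0, S1, S2

Derivation:
BFS from S0:
  visit S0: S0--a-->S2 (new), S0--b-->S0 (seen), S0--c-->S1 (new)
  visit S2: S2--a-->S1 (seen), S2--b-->S0 (seen), S2--c-->S1 (seen)
  visit S1: S1--a-->S2 (seen), S1--b-->S1 (seen), S1--c-->S0 (seen)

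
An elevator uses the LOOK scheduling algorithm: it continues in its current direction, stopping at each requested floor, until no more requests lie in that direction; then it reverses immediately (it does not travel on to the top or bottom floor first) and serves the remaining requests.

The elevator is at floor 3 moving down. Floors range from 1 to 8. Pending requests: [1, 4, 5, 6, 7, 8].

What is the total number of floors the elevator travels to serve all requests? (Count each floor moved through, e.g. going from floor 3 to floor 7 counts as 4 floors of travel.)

Answer: 9

Derivation:
Start at floor 3 moving down, LOOK stop order: [1, 4, 5, 6, 7, 8]
  3 → 1: |1-3| = 2, total = 2
  1 → 4: |4-1| = 3, total = 5
  4 → 5: |5-4| = 1, total = 6
  5 → 6: |6-5| = 1, total = 7
  6 → 7: |7-6| = 1, total = 8
  7 → 8: |8-7| = 1, total = 9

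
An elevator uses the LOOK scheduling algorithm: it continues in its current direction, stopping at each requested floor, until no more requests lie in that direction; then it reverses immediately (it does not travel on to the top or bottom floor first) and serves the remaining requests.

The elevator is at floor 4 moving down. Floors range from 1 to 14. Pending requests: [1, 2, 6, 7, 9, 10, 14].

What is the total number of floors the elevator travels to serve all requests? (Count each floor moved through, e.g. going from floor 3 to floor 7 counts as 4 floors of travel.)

Answer: 16

Derivation:
Start at floor 4 moving down, LOOK stop order: [2, 1, 6, 7, 9, 10, 14]
  4 → 2: |2-4| = 2, total = 2
  2 → 1: |1-2| = 1, total = 3
  1 → 6: |6-1| = 5, total = 8
  6 → 7: |7-6| = 1, total = 9
  7 → 9: |9-7| = 2, total = 11
  9 → 10: |10-9| = 1, total = 12
  10 → 14: |14-10| = 4, total = 16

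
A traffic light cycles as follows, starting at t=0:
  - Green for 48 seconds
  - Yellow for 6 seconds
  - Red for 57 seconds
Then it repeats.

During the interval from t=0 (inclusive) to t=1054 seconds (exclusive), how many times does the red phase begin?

Answer: 10

Derivation:
Cycle = 48+6+57 = 111s
red phase starts at t = k*111 + 54 for k=0,1,2,...
Need k*111+54 < 1054 → k < 9.009
k ∈ {0, ..., 9} → 10 starts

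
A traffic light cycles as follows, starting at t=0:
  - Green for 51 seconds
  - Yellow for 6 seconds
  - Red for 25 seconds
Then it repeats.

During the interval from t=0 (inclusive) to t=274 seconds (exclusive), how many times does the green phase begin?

Cycle = 51+6+25 = 82s
green phase starts at t = k*82 + 0 for k=0,1,2,...
Need k*82+0 < 274 → k < 3.341
k ∈ {0, ..., 3} → 4 starts

Answer: 4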